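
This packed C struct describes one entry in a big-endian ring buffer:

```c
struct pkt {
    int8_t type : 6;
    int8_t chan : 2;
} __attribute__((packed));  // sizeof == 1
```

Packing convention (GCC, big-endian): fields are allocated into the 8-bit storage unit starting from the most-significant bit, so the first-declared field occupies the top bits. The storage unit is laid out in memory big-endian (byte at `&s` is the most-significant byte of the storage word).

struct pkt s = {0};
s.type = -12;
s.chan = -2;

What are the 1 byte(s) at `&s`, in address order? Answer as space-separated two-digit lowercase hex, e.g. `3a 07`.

d2

type:6 = -12 → 0x34 << 2 → word 0xd0
chan:2 = -2 → 0x2 << 0 → word 0xd2
word = 0xd2 → big-endian bytes:
  [0]=0xd2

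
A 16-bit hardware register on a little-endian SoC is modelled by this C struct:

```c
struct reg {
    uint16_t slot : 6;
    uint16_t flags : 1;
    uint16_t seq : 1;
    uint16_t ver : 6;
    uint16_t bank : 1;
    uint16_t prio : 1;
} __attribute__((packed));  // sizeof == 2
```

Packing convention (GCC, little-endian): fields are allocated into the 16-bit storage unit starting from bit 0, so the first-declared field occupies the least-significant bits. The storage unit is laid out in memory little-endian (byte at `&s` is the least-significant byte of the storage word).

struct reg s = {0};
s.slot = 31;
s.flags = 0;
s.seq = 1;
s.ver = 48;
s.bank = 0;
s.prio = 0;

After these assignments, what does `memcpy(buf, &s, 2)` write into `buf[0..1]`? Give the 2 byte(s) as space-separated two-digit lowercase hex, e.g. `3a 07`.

9f 30

slot:6 = 31 → 0x1f << 0 → word 0x001f
flags:1 = 0 → 0x0 << 6 → word 0x001f
seq:1 = 1 → 0x1 << 7 → word 0x009f
ver:6 = 48 → 0x30 << 8 → word 0x309f
bank:1 = 0 → 0x0 << 14 → word 0x309f
prio:1 = 0 → 0x0 << 15 → word 0x309f
word = 0x309f → little-endian bytes:
  [0]=0x9f  [1]=0x30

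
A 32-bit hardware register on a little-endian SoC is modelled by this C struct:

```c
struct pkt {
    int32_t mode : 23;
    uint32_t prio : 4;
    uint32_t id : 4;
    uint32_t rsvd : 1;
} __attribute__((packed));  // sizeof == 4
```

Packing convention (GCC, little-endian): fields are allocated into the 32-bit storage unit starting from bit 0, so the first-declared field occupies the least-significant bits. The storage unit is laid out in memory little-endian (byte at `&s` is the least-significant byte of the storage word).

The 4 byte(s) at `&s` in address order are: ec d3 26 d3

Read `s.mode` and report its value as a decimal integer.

[0]=0xec [1]=0xd3 [2]=0x26 [3]=0xd3 (little-endian) → word 0xd326d3ec
mode [0+:23] = (word>>0) & 0x7fffff = 2544620  ←
prio [23+:4] = (word>>23) & 0xf = 6
id [27+:4] = (word>>27) & 0xf = 10
rsvd [31+:1] = (word>>31) & 0x1 = 1
mode signed 23b, MSB=0: value = 2544620

2544620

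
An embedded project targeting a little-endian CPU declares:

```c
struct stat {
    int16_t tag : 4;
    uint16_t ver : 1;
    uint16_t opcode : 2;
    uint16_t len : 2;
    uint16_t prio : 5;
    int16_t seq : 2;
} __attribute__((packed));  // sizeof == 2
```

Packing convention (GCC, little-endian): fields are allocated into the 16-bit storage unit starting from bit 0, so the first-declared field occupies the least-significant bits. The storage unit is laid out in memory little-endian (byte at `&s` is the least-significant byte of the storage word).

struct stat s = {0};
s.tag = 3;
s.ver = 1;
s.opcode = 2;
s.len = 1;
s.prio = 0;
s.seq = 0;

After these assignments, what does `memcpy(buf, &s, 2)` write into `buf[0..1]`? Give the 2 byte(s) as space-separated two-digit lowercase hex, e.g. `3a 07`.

[0+:4] tag=3 & 0xf = 0x3; word=0x0003
[4+:1] ver=1 & 0x1 = 0x1; word=0x0013
[5+:2] opcode=2 & 0x3 = 0x2; word=0x0053
[7+:2] len=1 & 0x3 = 0x1; word=0x00d3
[9+:5] prio=0 & 0x1f = 0x0; word=0x00d3
[14+:2] seq=0 & 0x3 = 0x0; word=0x00d3
word = 0x00d3 → little-endian bytes:
  [0]=0xd3  [1]=0x00

d3 00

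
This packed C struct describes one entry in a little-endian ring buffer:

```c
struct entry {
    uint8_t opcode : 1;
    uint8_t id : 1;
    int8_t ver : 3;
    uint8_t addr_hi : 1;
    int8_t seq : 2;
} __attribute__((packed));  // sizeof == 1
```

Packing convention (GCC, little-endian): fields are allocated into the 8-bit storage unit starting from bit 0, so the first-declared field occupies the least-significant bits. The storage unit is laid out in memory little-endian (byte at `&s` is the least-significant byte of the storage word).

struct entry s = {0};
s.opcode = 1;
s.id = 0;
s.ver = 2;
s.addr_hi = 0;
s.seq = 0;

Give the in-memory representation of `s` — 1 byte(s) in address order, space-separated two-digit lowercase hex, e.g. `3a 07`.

[0+:1] opcode=1 & 0x1 = 0x1; word=0x01
[1+:1] id=0 & 0x1 = 0x0; word=0x01
[2+:3] ver=2 & 0x7 = 0x2; word=0x09
[5+:1] addr_hi=0 & 0x1 = 0x0; word=0x09
[6+:2] seq=0 & 0x3 = 0x0; word=0x09
word = 0x09 → little-endian bytes:
  [0]=0x09

09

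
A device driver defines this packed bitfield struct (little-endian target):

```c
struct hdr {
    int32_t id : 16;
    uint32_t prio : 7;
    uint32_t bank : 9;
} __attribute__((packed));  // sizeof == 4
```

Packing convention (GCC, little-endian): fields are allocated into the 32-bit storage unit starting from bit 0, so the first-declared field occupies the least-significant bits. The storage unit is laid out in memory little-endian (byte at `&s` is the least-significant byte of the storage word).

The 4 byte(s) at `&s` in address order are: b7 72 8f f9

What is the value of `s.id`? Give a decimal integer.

29367

[0]=0xb7 [1]=0x72 [2]=0x8f [3]=0xf9 (little-endian) → word 0xf98f72b7
id [0+:16] = (word>>0) & 0xffff = 29367  ←
prio [16+:7] = (word>>16) & 0x7f = 15
bank [23+:9] = (word>>23) & 0x1ff = 499
id signed 16b, MSB=0: value = 29367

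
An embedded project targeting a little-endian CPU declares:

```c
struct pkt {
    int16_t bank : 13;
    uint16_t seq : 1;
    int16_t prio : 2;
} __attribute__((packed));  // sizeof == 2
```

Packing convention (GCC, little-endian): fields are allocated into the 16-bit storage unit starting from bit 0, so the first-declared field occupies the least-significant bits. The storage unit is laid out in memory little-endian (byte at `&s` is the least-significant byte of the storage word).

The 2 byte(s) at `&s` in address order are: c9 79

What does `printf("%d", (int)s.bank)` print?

[0]=0xc9 [1]=0x79 (little-endian) → word 0x79c9
bank:13 @ bit 0 → (0x79c9>>0)&0x1fff = 0x19c9  ←
seq:1 @ bit 13 → (0x79c9>>13)&0x1 = 0x1
prio:2 @ bit 14 → (0x79c9>>14)&0x3 = 0x1
bank signed 13b, MSB=1: 6601 - 8192 = -1591

-1591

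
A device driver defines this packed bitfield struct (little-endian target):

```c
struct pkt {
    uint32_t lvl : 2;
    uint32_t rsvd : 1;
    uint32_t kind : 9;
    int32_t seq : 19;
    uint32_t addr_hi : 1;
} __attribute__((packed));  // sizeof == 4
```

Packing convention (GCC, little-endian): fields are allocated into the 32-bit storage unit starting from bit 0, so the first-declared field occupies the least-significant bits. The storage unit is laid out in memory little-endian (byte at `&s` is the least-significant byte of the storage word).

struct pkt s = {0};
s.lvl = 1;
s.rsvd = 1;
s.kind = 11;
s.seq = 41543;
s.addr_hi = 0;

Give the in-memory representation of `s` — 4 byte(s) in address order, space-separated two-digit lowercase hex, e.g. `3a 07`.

[0+:2] lvl=1 & 0x3 = 0x1; word=0x00000001
[2+:1] rsvd=1 & 0x1 = 0x1; word=0x00000005
[3+:9] kind=11 & 0x1ff = 0xb; word=0x0000005d
[12+:19] seq=41543 & 0x7ffff = 0xa247; word=0x0a24705d
[31+:1] addr_hi=0 & 0x1 = 0x0; word=0x0a24705d
word = 0x0a24705d → little-endian bytes:
  [0]=0x5d  [1]=0x70  [2]=0x24  [3]=0x0a

5d 70 24 0a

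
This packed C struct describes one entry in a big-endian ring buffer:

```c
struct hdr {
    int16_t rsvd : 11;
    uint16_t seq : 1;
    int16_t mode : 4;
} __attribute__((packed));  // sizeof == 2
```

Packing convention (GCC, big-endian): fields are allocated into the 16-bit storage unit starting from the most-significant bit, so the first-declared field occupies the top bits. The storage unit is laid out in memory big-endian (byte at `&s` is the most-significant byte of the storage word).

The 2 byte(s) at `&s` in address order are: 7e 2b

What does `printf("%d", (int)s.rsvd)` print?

1009

[0]=0x7e [1]=0x2b (big-endian) → word 0x7e2b
rsvd:11 @ bit 5 → (0x7e2b>>5)&0x7ff = 0x3f1  ←
seq:1 @ bit 4 → (0x7e2b>>4)&0x1 = 0x0
mode:4 @ bit 0 → (0x7e2b>>0)&0xf = 0xb
rsvd signed 11b, MSB=0: value = 1009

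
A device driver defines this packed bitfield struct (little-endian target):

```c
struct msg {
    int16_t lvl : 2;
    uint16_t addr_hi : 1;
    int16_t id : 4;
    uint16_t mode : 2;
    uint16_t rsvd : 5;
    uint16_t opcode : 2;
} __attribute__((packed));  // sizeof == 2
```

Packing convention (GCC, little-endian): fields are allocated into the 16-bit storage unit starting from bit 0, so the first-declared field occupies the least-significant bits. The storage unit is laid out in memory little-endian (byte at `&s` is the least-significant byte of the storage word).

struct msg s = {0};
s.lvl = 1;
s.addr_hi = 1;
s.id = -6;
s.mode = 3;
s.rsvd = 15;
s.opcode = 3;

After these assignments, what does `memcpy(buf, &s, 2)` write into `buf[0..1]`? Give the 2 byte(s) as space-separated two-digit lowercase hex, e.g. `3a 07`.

lvl:2 = 1 → 0x1 << 0 → word 0x0001
addr_hi:1 = 1 → 0x1 << 2 → word 0x0005
id:4 = -6 → 0xa << 3 → word 0x0055
mode:2 = 3 → 0x3 << 7 → word 0x01d5
rsvd:5 = 15 → 0xf << 9 → word 0x1fd5
opcode:2 = 3 → 0x3 << 14 → word 0xdfd5
word = 0xdfd5 → little-endian bytes:
  [0]=0xd5  [1]=0xdf

d5 df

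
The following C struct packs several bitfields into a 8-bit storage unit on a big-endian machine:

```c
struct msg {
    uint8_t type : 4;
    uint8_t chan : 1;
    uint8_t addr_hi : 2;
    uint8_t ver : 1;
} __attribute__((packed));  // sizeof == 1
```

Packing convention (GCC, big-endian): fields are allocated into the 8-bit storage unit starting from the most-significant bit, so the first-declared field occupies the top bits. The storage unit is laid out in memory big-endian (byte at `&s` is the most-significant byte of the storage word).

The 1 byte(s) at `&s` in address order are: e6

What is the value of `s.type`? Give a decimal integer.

[0]=0xe6 (big-endian) → word 0xe6
type:4 @ bit 4 → (0xe6>>4)&0xf = 0xe  ←
chan:1 @ bit 3 → (0xe6>>3)&0x1 = 0x0
addr_hi:2 @ bit 1 → (0xe6>>1)&0x3 = 0x3
ver:1 @ bit 0 → (0xe6>>0)&0x1 = 0x0

14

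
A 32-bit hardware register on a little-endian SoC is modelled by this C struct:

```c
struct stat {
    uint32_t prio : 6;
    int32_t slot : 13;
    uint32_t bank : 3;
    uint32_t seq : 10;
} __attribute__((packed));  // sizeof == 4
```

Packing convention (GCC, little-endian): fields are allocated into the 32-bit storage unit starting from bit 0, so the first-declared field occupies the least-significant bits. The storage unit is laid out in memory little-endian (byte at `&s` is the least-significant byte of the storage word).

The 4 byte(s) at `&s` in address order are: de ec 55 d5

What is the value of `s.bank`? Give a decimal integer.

[0]=0xde [1]=0xec [2]=0x55 [3]=0xd5 (little-endian) → word 0xd555ecde
prio:6 @ bit 0 → (0xd555ecde>>0)&0x3f = 0x1e
slot:13 @ bit 6 → (0xd555ecde>>6)&0x1fff = 0x17b3
bank:3 @ bit 19 → (0xd555ecde>>19)&0x7 = 0x2  ←
seq:10 @ bit 22 → (0xd555ecde>>22)&0x3ff = 0x355

2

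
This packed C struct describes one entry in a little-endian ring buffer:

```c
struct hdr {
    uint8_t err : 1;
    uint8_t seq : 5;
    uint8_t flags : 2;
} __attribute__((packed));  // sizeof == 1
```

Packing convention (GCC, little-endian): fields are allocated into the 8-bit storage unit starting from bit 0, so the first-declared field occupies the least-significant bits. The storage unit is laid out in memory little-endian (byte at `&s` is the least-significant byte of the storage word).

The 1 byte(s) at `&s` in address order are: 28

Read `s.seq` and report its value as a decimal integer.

20

[0]=0x28 (little-endian) → word 0x28
err:1 @ bit 0 → (0x28>>0)&0x1 = 0x0
seq:5 @ bit 1 → (0x28>>1)&0x1f = 0x14  ←
flags:2 @ bit 6 → (0x28>>6)&0x3 = 0x0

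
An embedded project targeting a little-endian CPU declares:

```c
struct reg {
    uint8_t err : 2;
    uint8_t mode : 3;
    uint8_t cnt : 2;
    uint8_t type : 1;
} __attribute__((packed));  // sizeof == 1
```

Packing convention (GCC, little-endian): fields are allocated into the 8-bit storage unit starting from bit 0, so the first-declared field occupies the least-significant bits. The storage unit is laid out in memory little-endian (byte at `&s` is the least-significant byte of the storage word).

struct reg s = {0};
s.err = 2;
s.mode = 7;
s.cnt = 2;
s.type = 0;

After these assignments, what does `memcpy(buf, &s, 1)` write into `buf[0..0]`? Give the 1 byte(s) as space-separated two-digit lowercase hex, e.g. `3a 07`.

5e

err:2 = 2 → 0x2 << 0 → word 0x02
mode:3 = 7 → 0x7 << 2 → word 0x1e
cnt:2 = 2 → 0x2 << 5 → word 0x5e
type:1 = 0 → 0x0 << 7 → word 0x5e
word = 0x5e → little-endian bytes:
  [0]=0x5e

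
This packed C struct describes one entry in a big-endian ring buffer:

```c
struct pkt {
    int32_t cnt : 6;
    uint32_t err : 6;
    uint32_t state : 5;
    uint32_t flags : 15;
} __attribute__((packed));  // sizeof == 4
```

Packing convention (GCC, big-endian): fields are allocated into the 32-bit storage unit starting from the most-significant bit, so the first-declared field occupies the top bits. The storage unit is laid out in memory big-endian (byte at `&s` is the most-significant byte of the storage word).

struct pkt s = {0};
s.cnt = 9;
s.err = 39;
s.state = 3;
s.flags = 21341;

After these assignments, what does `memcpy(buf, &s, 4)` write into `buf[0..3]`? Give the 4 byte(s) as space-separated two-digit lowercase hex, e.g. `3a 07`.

26 71 d3 5d

cnt:6 = 9 → 0x9 << 26 → word 0x24000000
err:6 = 39 → 0x27 << 20 → word 0x26700000
state:5 = 3 → 0x3 << 15 → word 0x26718000
flags:15 = 21341 → 0x535d << 0 → word 0x2671d35d
word = 0x2671d35d → big-endian bytes:
  [0]=0x26  [1]=0x71  [2]=0xd3  [3]=0x5d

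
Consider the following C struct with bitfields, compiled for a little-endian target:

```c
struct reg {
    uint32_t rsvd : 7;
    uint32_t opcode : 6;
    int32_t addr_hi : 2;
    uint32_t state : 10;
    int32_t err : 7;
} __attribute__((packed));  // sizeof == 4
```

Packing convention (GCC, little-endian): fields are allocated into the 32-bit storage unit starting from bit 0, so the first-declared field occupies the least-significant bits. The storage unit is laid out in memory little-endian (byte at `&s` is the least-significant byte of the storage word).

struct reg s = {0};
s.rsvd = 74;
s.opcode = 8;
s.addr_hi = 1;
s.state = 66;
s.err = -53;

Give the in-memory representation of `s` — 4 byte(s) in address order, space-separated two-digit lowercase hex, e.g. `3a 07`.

[0+:7] rsvd=74 & 0x7f = 0x4a; word=0x0000004a
[7+:6] opcode=8 & 0x3f = 0x8; word=0x0000044a
[13+:2] addr_hi=1 & 0x3 = 0x1; word=0x0000244a
[15+:10] state=66 & 0x3ff = 0x42; word=0x0021244a
[25+:7] err=-53 & 0x7f = 0x4b; word=0x9621244a
word = 0x9621244a → little-endian bytes:
  [0]=0x4a  [1]=0x24  [2]=0x21  [3]=0x96

4a 24 21 96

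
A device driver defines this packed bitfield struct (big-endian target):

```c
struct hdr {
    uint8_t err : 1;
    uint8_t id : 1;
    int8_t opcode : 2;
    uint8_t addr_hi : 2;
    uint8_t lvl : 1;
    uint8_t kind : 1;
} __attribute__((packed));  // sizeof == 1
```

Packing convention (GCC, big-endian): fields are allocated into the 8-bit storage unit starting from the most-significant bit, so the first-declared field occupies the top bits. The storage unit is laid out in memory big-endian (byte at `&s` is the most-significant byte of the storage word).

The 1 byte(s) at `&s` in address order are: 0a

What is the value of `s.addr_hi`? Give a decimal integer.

2

[0]=0x0a (big-endian) → word 0x0a
err [7+:1] = (word>>7) & 0x1 = 0
id [6+:1] = (word>>6) & 0x1 = 0
opcode [4+:2] = (word>>4) & 0x3 = 0
addr_hi [2+:2] = (word>>2) & 0x3 = 2  ←
lvl [1+:1] = (word>>1) & 0x1 = 1
kind [0+:1] = (word>>0) & 0x1 = 0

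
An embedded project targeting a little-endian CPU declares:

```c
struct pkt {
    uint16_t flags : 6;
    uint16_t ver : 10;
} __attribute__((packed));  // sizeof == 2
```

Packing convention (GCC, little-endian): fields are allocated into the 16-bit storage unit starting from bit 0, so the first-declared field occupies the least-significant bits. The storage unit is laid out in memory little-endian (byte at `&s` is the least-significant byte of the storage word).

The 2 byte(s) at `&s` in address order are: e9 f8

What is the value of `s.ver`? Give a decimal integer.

[0]=0xe9 [1]=0xf8 (little-endian) → word 0xf8e9
flags:6 @ bit 0 → (0xf8e9>>0)&0x3f = 0x29
ver:10 @ bit 6 → (0xf8e9>>6)&0x3ff = 0x3e3  ←

995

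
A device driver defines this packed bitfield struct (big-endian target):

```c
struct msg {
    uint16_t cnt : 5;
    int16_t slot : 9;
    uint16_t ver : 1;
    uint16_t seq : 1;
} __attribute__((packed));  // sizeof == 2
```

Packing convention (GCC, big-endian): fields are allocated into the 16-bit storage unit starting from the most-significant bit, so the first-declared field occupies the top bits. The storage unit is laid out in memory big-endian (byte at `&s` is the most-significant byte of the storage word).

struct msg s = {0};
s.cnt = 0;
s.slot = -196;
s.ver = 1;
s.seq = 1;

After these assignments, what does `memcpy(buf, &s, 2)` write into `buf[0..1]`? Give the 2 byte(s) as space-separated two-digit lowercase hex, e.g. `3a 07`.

04 f3

[11+:5] cnt=0 & 0x1f = 0x0; word=0x0000
[2+:9] slot=-196 & 0x1ff = 0x13c; word=0x04f0
[1+:1] ver=1 & 0x1 = 0x1; word=0x04f2
[0+:1] seq=1 & 0x1 = 0x1; word=0x04f3
word = 0x04f3 → big-endian bytes:
  [0]=0x04  [1]=0xf3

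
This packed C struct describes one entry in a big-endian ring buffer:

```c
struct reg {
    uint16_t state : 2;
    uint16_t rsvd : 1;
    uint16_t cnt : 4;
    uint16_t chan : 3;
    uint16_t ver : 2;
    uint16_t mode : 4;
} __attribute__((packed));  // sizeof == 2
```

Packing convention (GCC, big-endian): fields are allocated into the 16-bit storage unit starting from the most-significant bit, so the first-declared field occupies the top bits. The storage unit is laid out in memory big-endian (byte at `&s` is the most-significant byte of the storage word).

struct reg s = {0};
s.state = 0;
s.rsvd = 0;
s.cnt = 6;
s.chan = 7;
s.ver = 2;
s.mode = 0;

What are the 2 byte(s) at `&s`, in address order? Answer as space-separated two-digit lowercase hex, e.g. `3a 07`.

state (2b) val=0 bits=0x0 at bit 14: 0x0000
rsvd (1b) val=0 bits=0x0 at bit 13: 0x0000
cnt (4b) val=6 bits=0x6 at bit 9: 0x0c00
chan (3b) val=7 bits=0x7 at bit 6: 0x0dc0
ver (2b) val=2 bits=0x2 at bit 4: 0x0de0
mode (4b) val=0 bits=0x0 at bit 0: 0x0de0
word = 0x0de0 → big-endian bytes:
  [0]=0x0d  [1]=0xe0

0d e0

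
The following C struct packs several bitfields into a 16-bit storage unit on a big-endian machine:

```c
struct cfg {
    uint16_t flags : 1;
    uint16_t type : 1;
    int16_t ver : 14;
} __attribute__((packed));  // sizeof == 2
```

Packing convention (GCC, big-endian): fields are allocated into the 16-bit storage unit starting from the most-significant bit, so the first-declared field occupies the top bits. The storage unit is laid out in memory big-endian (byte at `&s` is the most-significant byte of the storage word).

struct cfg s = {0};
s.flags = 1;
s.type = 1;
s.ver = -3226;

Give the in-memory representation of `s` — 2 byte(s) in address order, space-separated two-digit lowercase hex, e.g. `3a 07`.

flags (1b) val=1 bits=0x1 at bit 15: 0x8000
type (1b) val=1 bits=0x1 at bit 14: 0xc000
ver (14b) val=-3226 bits=0x3366 at bit 0: 0xf366
word = 0xf366 → big-endian bytes:
  [0]=0xf3  [1]=0x66

f3 66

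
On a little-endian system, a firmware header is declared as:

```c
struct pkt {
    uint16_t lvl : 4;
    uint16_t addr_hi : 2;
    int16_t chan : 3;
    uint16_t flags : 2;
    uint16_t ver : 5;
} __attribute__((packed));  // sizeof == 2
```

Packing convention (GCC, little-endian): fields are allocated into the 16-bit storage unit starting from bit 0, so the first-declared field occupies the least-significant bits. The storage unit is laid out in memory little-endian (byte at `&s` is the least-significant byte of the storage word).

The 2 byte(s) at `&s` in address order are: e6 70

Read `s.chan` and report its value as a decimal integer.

[0]=0xe6 [1]=0x70 (little-endian) → word 0x70e6
lvl:4 @ bit 0 → (0x70e6>>0)&0xf = 0x6
addr_hi:2 @ bit 4 → (0x70e6>>4)&0x3 = 0x2
chan:3 @ bit 6 → (0x70e6>>6)&0x7 = 0x3  ←
flags:2 @ bit 9 → (0x70e6>>9)&0x3 = 0x0
ver:5 @ bit 11 → (0x70e6>>11)&0x1f = 0xe
chan signed 3b, MSB=0: value = 3

3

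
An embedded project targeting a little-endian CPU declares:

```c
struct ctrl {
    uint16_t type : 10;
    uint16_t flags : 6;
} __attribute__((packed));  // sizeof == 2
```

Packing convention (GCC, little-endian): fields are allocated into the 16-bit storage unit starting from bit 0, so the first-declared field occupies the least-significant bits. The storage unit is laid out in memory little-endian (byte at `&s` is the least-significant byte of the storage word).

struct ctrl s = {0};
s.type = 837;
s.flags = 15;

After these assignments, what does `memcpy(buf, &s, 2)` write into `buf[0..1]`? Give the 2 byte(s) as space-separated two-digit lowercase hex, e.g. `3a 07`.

[0+:10] type=837 & 0x3ff = 0x345; word=0x0345
[10+:6] flags=15 & 0x3f = 0xf; word=0x3f45
word = 0x3f45 → little-endian bytes:
  [0]=0x45  [1]=0x3f

45 3f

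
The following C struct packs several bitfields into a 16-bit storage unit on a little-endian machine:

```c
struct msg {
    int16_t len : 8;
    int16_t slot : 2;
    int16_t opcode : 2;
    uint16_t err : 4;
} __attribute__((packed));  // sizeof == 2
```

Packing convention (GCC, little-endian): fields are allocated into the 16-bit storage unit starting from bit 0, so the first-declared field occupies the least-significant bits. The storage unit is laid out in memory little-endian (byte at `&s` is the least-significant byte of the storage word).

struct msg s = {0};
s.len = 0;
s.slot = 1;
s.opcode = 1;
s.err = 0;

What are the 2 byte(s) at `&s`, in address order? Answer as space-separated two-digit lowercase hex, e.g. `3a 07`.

00 05

[0+:8] len=0 & 0xff = 0x0; word=0x0000
[8+:2] slot=1 & 0x3 = 0x1; word=0x0100
[10+:2] opcode=1 & 0x3 = 0x1; word=0x0500
[12+:4] err=0 & 0xf = 0x0; word=0x0500
word = 0x0500 → little-endian bytes:
  [0]=0x00  [1]=0x05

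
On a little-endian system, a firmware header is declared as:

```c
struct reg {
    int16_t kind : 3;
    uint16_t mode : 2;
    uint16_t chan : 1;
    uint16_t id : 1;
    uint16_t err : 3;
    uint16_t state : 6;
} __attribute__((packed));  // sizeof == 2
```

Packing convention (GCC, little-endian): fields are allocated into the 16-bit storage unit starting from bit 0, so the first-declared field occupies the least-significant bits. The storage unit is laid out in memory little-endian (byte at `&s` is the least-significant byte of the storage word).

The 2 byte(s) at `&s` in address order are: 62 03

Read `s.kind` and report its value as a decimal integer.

2

[0]=0x62 [1]=0x03 (little-endian) → word 0x0362
kind [0+:3] = (word>>0) & 0x7 = 2  ←
mode [3+:2] = (word>>3) & 0x3 = 0
chan [5+:1] = (word>>5) & 0x1 = 1
id [6+:1] = (word>>6) & 0x1 = 1
err [7+:3] = (word>>7) & 0x7 = 6
state [10+:6] = (word>>10) & 0x3f = 0
kind signed 3b, MSB=0: value = 2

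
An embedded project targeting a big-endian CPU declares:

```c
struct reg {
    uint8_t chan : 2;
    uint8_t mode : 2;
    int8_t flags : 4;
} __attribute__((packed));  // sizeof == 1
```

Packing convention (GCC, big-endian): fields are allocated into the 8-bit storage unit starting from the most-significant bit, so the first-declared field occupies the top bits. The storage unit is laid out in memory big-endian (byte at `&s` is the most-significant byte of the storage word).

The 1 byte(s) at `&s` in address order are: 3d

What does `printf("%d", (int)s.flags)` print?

[0]=0x3d (big-endian) → word 0x3d
chan [6+:2] = (word>>6) & 0x3 = 0
mode [4+:2] = (word>>4) & 0x3 = 3
flags [0+:4] = (word>>0) & 0xf = 13  ←
flags signed 4b, MSB=1: 13 - 16 = -3

-3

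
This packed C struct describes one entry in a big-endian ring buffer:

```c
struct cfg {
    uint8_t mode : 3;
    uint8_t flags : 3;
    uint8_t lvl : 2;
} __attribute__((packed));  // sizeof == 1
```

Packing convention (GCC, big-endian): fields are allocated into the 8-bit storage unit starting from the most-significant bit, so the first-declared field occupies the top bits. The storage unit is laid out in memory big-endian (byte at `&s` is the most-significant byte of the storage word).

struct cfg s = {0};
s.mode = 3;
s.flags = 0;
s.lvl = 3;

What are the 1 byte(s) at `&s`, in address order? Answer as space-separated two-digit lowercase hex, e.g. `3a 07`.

63

mode (3b) val=3 bits=0x3 at bit 5: 0x60
flags (3b) val=0 bits=0x0 at bit 2: 0x60
lvl (2b) val=3 bits=0x3 at bit 0: 0x63
word = 0x63 → big-endian bytes:
  [0]=0x63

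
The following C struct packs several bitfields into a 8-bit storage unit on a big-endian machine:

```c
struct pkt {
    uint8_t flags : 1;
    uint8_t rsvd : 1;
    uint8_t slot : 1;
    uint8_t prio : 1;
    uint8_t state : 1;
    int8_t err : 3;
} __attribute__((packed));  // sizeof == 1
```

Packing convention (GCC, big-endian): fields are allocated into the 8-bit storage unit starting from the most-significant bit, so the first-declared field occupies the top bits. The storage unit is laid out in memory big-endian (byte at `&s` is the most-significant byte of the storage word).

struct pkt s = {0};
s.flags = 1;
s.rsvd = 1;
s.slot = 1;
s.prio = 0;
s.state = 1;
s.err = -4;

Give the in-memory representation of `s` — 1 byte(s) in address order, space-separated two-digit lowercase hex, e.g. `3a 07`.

flags (1b) val=1 bits=0x1 at bit 7: 0x80
rsvd (1b) val=1 bits=0x1 at bit 6: 0xc0
slot (1b) val=1 bits=0x1 at bit 5: 0xe0
prio (1b) val=0 bits=0x0 at bit 4: 0xe0
state (1b) val=1 bits=0x1 at bit 3: 0xe8
err (3b) val=-4 bits=0x4 at bit 0: 0xec
word = 0xec → big-endian bytes:
  [0]=0xec

ec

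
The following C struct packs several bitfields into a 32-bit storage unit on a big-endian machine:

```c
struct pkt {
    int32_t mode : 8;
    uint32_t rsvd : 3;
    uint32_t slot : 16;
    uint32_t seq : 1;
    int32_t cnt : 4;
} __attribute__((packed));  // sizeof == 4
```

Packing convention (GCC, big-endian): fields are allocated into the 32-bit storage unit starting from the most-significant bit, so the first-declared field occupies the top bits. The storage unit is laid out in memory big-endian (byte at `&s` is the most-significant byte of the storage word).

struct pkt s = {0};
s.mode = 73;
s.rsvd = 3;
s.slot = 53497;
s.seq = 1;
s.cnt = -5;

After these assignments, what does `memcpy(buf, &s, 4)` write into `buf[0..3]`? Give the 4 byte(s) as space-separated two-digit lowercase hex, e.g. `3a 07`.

49 7a 1f 3b

mode (8b) val=73 bits=0x49 at bit 24: 0x49000000
rsvd (3b) val=3 bits=0x3 at bit 21: 0x49600000
slot (16b) val=53497 bits=0xd0f9 at bit 5: 0x497a1f20
seq (1b) val=1 bits=0x1 at bit 4: 0x497a1f30
cnt (4b) val=-5 bits=0xb at bit 0: 0x497a1f3b
word = 0x497a1f3b → big-endian bytes:
  [0]=0x49  [1]=0x7a  [2]=0x1f  [3]=0x3b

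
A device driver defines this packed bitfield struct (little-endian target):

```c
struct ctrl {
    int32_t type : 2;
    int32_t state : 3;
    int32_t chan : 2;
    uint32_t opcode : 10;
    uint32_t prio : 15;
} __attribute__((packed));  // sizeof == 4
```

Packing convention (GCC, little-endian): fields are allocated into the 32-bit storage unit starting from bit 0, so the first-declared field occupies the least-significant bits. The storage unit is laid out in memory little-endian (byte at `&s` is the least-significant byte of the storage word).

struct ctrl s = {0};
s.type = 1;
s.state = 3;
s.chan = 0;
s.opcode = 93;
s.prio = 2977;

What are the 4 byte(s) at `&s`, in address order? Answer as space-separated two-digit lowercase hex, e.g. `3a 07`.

8d 2e 42 17

type (2b) val=1 bits=0x1 at bit 0: 0x00000001
state (3b) val=3 bits=0x3 at bit 2: 0x0000000d
chan (2b) val=0 bits=0x0 at bit 5: 0x0000000d
opcode (10b) val=93 bits=0x5d at bit 7: 0x00002e8d
prio (15b) val=2977 bits=0xba1 at bit 17: 0x17422e8d
word = 0x17422e8d → little-endian bytes:
  [0]=0x8d  [1]=0x2e  [2]=0x42  [3]=0x17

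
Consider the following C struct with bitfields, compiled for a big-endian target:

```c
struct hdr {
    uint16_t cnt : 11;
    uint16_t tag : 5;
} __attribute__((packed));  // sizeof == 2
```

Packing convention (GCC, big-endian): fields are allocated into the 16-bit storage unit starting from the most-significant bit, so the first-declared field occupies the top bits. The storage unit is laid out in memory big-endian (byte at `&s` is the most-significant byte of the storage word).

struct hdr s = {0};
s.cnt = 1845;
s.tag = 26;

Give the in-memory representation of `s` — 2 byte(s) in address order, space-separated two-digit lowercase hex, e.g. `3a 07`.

cnt (11b) val=1845 bits=0x735 at bit 5: 0xe6a0
tag (5b) val=26 bits=0x1a at bit 0: 0xe6ba
word = 0xe6ba → big-endian bytes:
  [0]=0xe6  [1]=0xba

e6 ba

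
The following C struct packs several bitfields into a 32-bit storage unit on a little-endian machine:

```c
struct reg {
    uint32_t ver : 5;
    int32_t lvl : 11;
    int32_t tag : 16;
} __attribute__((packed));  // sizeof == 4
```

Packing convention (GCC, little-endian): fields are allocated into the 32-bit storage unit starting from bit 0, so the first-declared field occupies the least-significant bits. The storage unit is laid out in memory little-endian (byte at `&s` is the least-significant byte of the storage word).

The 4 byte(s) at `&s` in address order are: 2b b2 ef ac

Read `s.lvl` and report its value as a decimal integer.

-623

[0]=0x2b [1]=0xb2 [2]=0xef [3]=0xac (little-endian) → word 0xacefb22b
ver [0+:5] = (word>>0) & 0x1f = 11
lvl [5+:11] = (word>>5) & 0x7ff = 1425  ←
tag [16+:16] = (word>>16) & 0xffff = 44271
lvl signed 11b, MSB=1: 1425 - 2048 = -623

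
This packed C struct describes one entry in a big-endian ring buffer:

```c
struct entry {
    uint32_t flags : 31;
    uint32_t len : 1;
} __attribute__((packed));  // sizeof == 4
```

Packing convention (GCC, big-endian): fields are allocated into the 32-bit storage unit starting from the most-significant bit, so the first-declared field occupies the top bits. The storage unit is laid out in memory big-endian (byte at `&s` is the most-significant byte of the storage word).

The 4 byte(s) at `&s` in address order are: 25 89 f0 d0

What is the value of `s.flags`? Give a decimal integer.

314898536

[0]=0x25 [1]=0x89 [2]=0xf0 [3]=0xd0 (big-endian) → word 0x2589f0d0
flags:31 @ bit 1 → (0x2589f0d0>>1)&0x7fffffff = 0x12c4f868  ←
len:1 @ bit 0 → (0x2589f0d0>>0)&0x1 = 0x0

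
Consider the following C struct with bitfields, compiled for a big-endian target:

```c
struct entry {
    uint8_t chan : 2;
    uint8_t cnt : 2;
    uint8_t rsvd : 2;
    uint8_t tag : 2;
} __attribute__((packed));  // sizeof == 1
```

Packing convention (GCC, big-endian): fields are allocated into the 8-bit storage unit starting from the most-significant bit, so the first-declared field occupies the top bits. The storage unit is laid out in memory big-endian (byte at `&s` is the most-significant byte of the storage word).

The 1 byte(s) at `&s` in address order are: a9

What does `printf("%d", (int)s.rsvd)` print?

2

[0]=0xa9 (big-endian) → word 0xa9
chan [6+:2] = (word>>6) & 0x3 = 2
cnt [4+:2] = (word>>4) & 0x3 = 2
rsvd [2+:2] = (word>>2) & 0x3 = 2  ←
tag [0+:2] = (word>>0) & 0x3 = 1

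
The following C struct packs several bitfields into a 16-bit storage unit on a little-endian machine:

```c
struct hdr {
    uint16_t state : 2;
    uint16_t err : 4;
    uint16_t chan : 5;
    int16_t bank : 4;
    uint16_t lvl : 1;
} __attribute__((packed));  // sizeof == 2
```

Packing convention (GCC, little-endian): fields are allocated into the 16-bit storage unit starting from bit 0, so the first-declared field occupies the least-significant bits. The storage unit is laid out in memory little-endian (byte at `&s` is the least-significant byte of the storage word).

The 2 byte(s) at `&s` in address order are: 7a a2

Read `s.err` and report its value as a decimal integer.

14

[0]=0x7a [1]=0xa2 (little-endian) → word 0xa27a
state [0+:2] = (word>>0) & 0x3 = 2
err [2+:4] = (word>>2) & 0xf = 14  ←
chan [6+:5] = (word>>6) & 0x1f = 9
bank [11+:4] = (word>>11) & 0xf = 4
lvl [15+:1] = (word>>15) & 0x1 = 1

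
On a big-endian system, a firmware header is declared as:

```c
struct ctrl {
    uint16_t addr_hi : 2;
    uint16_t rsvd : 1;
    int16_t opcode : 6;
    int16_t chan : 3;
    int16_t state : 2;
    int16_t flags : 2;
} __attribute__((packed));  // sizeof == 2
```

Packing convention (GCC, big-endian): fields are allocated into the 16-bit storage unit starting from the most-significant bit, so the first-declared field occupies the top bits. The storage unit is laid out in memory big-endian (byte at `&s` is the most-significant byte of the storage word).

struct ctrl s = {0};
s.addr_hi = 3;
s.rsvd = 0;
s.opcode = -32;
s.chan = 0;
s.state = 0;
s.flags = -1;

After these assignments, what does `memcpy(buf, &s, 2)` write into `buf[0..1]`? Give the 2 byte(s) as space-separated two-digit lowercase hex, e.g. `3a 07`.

d0 03

[14+:2] addr_hi=3 & 0x3 = 0x3; word=0xc000
[13+:1] rsvd=0 & 0x1 = 0x0; word=0xc000
[7+:6] opcode=-32 & 0x3f = 0x20; word=0xd000
[4+:3] chan=0 & 0x7 = 0x0; word=0xd000
[2+:2] state=0 & 0x3 = 0x0; word=0xd000
[0+:2] flags=-1 & 0x3 = 0x3; word=0xd003
word = 0xd003 → big-endian bytes:
  [0]=0xd0  [1]=0x03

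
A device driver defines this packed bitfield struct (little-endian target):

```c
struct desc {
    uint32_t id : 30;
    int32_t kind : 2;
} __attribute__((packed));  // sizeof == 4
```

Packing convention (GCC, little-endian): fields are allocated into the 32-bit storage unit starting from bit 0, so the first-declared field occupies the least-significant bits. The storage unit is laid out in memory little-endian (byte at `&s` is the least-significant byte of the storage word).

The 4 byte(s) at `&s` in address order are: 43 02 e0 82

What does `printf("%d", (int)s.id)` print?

[0]=0x43 [1]=0x02 [2]=0xe0 [3]=0x82 (little-endian) → word 0x82e00243
id [0+:30] = (word>>0) & 0x3fffffff = 48235075  ←
kind [30+:2] = (word>>30) & 0x3 = 2

48235075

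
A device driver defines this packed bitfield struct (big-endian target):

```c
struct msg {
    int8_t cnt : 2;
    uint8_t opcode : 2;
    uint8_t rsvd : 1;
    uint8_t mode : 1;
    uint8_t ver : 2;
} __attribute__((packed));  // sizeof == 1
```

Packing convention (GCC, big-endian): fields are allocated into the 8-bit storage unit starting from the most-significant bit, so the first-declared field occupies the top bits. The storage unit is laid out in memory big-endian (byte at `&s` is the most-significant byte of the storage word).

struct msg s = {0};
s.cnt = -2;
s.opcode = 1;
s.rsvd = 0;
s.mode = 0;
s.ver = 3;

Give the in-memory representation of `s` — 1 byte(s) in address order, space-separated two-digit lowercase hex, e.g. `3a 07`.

cnt:2 = -2 → 0x2 << 6 → word 0x80
opcode:2 = 1 → 0x1 << 4 → word 0x90
rsvd:1 = 0 → 0x0 << 3 → word 0x90
mode:1 = 0 → 0x0 << 2 → word 0x90
ver:2 = 3 → 0x3 << 0 → word 0x93
word = 0x93 → big-endian bytes:
  [0]=0x93

93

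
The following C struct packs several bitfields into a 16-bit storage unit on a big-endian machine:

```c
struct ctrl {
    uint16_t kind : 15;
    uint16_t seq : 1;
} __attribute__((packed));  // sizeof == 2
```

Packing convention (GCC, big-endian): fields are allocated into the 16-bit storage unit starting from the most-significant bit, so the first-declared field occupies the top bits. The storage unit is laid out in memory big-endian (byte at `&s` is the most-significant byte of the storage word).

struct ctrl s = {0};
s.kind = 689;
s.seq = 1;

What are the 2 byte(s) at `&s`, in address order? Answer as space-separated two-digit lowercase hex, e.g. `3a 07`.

kind (15b) val=689 bits=0x2b1 at bit 1: 0x0562
seq (1b) val=1 bits=0x1 at bit 0: 0x0563
word = 0x0563 → big-endian bytes:
  [0]=0x05  [1]=0x63

05 63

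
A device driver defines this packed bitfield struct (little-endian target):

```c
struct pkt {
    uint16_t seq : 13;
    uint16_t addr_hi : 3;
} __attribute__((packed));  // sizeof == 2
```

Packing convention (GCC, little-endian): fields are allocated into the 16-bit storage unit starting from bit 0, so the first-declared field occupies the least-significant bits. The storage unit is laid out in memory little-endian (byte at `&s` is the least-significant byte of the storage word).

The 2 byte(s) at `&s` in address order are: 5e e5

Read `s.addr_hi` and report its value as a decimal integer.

7

[0]=0x5e [1]=0xe5 (little-endian) → word 0xe55e
seq:13 @ bit 0 → (0xe55e>>0)&0x1fff = 0x55e
addr_hi:3 @ bit 13 → (0xe55e>>13)&0x7 = 0x7  ←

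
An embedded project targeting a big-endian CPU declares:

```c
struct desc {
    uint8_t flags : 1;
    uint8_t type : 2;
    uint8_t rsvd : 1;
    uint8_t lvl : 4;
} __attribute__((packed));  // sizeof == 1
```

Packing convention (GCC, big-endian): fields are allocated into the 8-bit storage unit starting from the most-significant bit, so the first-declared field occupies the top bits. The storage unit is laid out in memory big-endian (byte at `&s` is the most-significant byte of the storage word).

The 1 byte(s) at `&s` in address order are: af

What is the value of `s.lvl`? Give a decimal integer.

[0]=0xaf (big-endian) → word 0xaf
flags [7+:1] = (word>>7) & 0x1 = 1
type [5+:2] = (word>>5) & 0x3 = 1
rsvd [4+:1] = (word>>4) & 0x1 = 0
lvl [0+:4] = (word>>0) & 0xf = 15  ←

15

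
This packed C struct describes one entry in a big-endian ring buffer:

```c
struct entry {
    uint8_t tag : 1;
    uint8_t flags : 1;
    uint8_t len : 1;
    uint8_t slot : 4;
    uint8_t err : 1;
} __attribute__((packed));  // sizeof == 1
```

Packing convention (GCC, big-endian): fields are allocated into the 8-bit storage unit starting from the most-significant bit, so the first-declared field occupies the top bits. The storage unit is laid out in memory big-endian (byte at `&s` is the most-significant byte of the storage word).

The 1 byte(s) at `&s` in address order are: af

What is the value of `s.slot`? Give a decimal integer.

7

[0]=0xaf (big-endian) → word 0xaf
tag [7+:1] = (word>>7) & 0x1 = 1
flags [6+:1] = (word>>6) & 0x1 = 0
len [5+:1] = (word>>5) & 0x1 = 1
slot [1+:4] = (word>>1) & 0xf = 7  ←
err [0+:1] = (word>>0) & 0x1 = 1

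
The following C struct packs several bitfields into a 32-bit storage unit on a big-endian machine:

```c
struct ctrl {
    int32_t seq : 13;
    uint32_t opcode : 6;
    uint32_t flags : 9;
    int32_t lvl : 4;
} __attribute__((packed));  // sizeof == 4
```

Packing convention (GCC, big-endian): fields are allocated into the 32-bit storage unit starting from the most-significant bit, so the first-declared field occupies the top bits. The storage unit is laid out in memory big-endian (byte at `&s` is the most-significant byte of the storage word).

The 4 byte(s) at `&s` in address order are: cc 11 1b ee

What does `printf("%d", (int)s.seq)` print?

[0]=0xcc [1]=0x11 [2]=0x1b [3]=0xee (big-endian) → word 0xcc111bee
seq [19+:13] = (word>>19) & 0x1fff = 6530  ←
opcode [13+:6] = (word>>13) & 0x3f = 8
flags [4+:9] = (word>>4) & 0x1ff = 446
lvl [0+:4] = (word>>0) & 0xf = 14
seq signed 13b, MSB=1: 6530 - 8192 = -1662

-1662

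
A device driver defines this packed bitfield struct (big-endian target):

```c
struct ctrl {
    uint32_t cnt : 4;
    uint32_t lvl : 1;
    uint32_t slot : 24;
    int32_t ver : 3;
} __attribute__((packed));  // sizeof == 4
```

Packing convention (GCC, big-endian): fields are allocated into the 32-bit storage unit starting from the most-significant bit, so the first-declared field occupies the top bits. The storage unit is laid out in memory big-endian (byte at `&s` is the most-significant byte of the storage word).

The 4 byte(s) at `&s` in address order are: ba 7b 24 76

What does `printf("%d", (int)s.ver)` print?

-2

[0]=0xba [1]=0x7b [2]=0x24 [3]=0x76 (big-endian) → word 0xba7b2476
cnt:4 @ bit 28 → (0xba7b2476>>28)&0xf = 0xb
lvl:1 @ bit 27 → (0xba7b2476>>27)&0x1 = 0x1
slot:24 @ bit 3 → (0xba7b2476>>3)&0xffffff = 0x4f648e
ver:3 @ bit 0 → (0xba7b2476>>0)&0x7 = 0x6  ←
ver signed 3b, MSB=1: 6 - 8 = -2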